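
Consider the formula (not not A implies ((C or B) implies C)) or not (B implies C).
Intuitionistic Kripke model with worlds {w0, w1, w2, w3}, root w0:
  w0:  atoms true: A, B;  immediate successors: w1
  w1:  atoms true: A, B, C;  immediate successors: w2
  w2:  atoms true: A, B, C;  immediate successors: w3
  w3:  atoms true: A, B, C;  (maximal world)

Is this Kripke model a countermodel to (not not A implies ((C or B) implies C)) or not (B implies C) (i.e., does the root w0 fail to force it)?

Yes

w0 does not force (not not A implies ((C or B) implies C)) or not (B implies C): neither disjunct is forced at w0.
w0 does not force not not A implies ((C or B) implies C): already at w0 itself, w0 forces not not A but w0 does not force (C or B) implies C.
w0 does not force (C or B) implies C: already at w0 itself, w0 forces C or B but w0 does not force C.
So the root w0 does not force (not not A implies ((C or B) implies C)) or not (B implies C); the model is a countermodel.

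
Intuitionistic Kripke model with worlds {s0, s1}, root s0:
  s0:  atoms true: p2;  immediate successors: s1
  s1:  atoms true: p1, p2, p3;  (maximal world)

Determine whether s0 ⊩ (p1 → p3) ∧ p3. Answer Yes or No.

No

s0 ⊮ (p1 → p3) ∧ p3 since s0 fails p3.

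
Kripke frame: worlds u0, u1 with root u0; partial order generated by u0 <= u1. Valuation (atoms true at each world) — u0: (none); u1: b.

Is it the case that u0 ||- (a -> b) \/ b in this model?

u0 ||- (a -> b) \/ b via the disjunct a -> b.

Yes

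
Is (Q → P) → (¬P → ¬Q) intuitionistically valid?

This is the forward direction of contraposition, which is intuitionistically derivable.
Assume Q → P and ¬P. If Q held then P would follow, contradicting ¬P; so ¬Q.

Yes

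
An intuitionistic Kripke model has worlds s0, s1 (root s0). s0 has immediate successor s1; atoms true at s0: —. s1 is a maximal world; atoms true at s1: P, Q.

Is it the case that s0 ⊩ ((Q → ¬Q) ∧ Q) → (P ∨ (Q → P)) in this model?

s0 ⊩ ((Q → ¬Q) ∧ Q) → (P ∨ (Q → P)) vacuously: no world accessible from s0 forces the antecedent (Q → ¬Q) ∧ Q.

Yes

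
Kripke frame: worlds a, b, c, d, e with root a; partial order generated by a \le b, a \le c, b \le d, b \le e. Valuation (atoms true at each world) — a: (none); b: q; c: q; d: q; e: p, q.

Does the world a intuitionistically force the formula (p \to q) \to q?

No

a \nVdash (p \to q) \to q: already at a itself, a \Vdash p \to q but a \nVdash q.
a lacks atom q, so a \nVdash q.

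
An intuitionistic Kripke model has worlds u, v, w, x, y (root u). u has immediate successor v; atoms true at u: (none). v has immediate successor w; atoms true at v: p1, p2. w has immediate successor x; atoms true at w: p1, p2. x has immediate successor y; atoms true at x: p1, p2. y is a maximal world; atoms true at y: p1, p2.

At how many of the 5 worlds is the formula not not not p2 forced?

0

u: does not force it — u does not force not not not p2 since u is accessible from u and u forces not not p2.
v: does not force it.
w: does not force it.
x: does not force it.
y: does not force it.
Worlds forcing the formula: { }.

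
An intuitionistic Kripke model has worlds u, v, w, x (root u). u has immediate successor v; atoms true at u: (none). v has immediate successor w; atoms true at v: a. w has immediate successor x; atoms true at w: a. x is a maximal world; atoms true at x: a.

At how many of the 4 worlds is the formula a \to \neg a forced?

u: does not force it — u \nVdash a \to \neg a: at the accessible world v, v \Vdash a but v \nVdash \neg a.
v: does not force it — v \nVdash a \to \neg a: already at v itself, v \Vdash a but v \nVdash \neg a.
w: does not force it.
x: does not force it.
Worlds forcing the formula: { }.

0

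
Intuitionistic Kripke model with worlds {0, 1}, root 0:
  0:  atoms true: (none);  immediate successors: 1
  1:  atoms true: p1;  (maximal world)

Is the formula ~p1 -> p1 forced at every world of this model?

Yes

0 ||- ~p1 -> p1 vacuously: no world accessible from 0 forces the antecedent ~p1.
Since the root 0 forces ~p1 -> p1 and forcing is persistent (monotone upward), every world forces it.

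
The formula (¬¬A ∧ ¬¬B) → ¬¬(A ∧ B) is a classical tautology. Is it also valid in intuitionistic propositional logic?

This is the distribution of double negation over conjunction, which is intuitionistically derivable.
Assume ¬¬A, ¬¬B, and ¬(A ∧ B). From A we'd get ¬B (since A ∧ B is refuted), contradicting ¬¬B; so ¬A, contradicting ¬¬A.

Yes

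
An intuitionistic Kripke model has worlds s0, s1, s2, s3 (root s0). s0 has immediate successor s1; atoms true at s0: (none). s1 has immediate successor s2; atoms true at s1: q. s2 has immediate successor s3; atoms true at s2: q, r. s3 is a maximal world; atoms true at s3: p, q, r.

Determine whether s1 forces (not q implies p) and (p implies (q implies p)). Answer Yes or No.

s1 forces (not q implies p) and (p implies (q implies p)) since s1 forces both conjuncts.

Yes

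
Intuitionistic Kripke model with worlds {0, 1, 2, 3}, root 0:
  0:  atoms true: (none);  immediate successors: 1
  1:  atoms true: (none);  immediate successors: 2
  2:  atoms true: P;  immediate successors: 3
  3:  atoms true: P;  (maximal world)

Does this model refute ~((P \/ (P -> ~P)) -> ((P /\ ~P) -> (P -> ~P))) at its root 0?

Yes

0 ||-/- ~((P \/ (P -> ~P)) -> ((P /\ ~P) -> (P -> ~P))) since 0 is accessible from 0 and 0 ||- (P \/ (P -> ~P)) -> ((P /\ ~P) -> (P -> ~P)).
0 ||- (P \/ (P -> ~P)) -> ((P /\ ~P) -> (P -> ~P)): every world accessible from 0 that forces P \/ (P -> ~P) (namely 2, 3) also forces (P /\ ~P) -> (P -> ~P).
So the root 0 does not force ~((P \/ (P -> ~P)) -> ((P /\ ~P) -> (P -> ~P))); the model is a countermodel.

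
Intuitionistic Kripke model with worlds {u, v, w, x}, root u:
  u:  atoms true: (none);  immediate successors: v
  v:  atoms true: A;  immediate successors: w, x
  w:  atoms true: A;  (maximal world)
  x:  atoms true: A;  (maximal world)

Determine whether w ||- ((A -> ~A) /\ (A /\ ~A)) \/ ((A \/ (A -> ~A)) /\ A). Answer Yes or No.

w ||- ((A -> ~A) /\ (A /\ ~A)) \/ ((A \/ (A -> ~A)) /\ A) via the disjunct (A \/ (A -> ~A)) /\ A.

Yes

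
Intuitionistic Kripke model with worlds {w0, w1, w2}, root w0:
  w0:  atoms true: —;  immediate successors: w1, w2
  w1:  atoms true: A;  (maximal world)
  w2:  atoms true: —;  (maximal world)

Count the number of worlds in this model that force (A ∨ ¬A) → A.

w0: does not force it — w0 ⊮ (A ∨ ¬A) → A: at the accessible world w2, w2 ⊩ A ∨ ¬A but w2 ⊮ A.
w1: forces it.
w2: does not force it — w2 ⊮ (A ∨ ¬A) → A: already at w2 itself, w2 ⊩ A ∨ ¬A but w2 ⊮ A.
Worlds forcing the formula: {w1}.

1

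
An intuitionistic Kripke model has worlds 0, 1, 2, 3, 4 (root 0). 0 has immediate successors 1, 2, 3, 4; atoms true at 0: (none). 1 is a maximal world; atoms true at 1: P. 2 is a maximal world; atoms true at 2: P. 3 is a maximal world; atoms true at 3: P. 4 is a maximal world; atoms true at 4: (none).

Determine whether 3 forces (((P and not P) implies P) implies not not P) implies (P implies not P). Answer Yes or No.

No

3 does not force (((P and not P) implies P) implies not not P) implies (P implies not P): already at 3 itself, 3 forces ((P and not P) implies P) implies not not P but 3 does not force P implies not P.
3 does not force P implies not P: already at 3 itself, 3 forces P but 3 does not force not P.
3 does not force not P since 3 is accessible from 3 and 3 forces P.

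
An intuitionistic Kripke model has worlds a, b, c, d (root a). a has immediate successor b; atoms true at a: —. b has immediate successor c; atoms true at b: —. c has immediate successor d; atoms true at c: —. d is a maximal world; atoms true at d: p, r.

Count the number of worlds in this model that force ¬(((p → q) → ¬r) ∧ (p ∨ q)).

a: does not force it — a ⊮ ¬(((p → q) → ¬r) ∧ (p ∨ q)) since d is accessible from a and d ⊩ ((p → q) → ¬r) ∧ (p ∨ q).
b: does not force it — b ⊮ ¬(((p → q) → ¬r) ∧ (p ∨ q)) since d is accessible from b and d ⊩ ((p → q) → ¬r) ∧ (p ∨ q).
c: does not force it — c ⊮ ¬(((p → q) → ¬r) ∧ (p ∨ q)) since d is accessible from c and d ⊩ ((p → q) → ¬r) ∧ (p ∨ q).
d: does not force it.
Worlds forcing the formula: { }.

0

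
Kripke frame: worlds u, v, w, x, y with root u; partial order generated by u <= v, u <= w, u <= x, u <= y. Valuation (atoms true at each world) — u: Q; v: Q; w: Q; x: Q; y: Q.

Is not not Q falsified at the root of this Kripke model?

u forces not not Q: no world accessible from u forces not Q.
So the root u forces not not Q; the model is not a countermodel.

No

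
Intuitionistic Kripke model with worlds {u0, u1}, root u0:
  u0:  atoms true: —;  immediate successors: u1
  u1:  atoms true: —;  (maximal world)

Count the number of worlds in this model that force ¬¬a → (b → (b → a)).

2

u0: forces it.
u1: forces it.
Worlds forcing the formula: {u0, u1}.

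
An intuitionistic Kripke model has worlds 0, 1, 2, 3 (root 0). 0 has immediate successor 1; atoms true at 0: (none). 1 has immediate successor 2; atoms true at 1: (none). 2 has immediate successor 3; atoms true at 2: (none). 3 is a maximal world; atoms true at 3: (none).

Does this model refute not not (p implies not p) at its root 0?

0 forces not not (p implies not p): no world accessible from 0 forces not (p implies not p).
So the root 0 forces not not (p implies not p); the model is not a countermodel.

No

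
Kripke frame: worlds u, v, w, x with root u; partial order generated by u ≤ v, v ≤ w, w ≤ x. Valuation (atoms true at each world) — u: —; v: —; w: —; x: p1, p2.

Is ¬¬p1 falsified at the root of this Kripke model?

u ⊩ ¬¬p1: no world accessible from u forces ¬p1.
So the root u forces ¬¬p1; the model is not a countermodel.

No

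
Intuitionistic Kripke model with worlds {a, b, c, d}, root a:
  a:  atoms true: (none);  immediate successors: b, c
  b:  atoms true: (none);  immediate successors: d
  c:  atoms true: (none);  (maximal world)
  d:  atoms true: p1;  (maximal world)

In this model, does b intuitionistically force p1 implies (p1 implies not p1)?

b does not force p1 implies (p1 implies not p1): at the accessible world d, d forces p1 but d does not force p1 implies not p1.
d does not force p1 implies not p1: already at d itself, d forces p1 but d does not force not p1.
d does not force not p1 since d is accessible from d and d forces p1.

No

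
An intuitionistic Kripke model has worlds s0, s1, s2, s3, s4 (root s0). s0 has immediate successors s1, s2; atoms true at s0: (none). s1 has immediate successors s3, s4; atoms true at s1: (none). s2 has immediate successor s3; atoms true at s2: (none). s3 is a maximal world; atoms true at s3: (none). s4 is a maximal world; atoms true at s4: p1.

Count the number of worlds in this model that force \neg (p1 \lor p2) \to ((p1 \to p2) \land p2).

s0: does not force it — s0 \nVdash \neg (p1 \lor p2) \to ((p1 \to p2) \land p2): at the accessible world s2, s2 \Vdash \neg (p1 \lor p2) but s2 \nVdash (p1 \to p2) \land p2.
s1: does not force it.
s2: does not force it.
s3: does not force it.
s4: forces it.
Worlds forcing the formula: {s4}.

1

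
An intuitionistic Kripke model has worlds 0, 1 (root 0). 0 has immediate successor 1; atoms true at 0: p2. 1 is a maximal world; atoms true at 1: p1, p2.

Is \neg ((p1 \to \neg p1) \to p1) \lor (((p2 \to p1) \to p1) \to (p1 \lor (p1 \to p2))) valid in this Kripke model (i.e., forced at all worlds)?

Yes

0 \Vdash \neg ((p1 \to \neg p1) \to p1) \lor (((p2 \to p1) \to p1) \to (p1 \lor (p1 \to p2))) via the disjunct ((p2 \to p1) \to p1) \to (p1 \lor (p1 \to p2)).
Since the root 0 forces \neg ((p1 \to \neg p1) \to p1) \lor (((p2 \to p1) \to p1) \to (p1 \lor (p1 \to p2))) and forcing is persistent (monotone upward), every world forces it.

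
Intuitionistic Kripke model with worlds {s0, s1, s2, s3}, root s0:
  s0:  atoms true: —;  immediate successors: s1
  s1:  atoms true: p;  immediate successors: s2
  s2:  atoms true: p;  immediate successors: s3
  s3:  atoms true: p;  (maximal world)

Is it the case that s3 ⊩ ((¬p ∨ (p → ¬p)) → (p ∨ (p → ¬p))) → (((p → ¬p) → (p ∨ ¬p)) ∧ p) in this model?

s3 ⊩ ((¬p ∨ (p → ¬p)) → (p ∨ (p → ¬p))) → (((p → ¬p) → (p ∨ ¬p)) ∧ p): every world accessible from s3 that forces (¬p ∨ (p → ¬p)) → (p ∨ (p → ¬p)) (namely s3) also forces ((p → ¬p) → (p ∨ ¬p)) ∧ p.

Yes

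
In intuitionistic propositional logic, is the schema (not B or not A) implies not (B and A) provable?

Yes

This is a constructively valid De Morgan direction (disjunction of negations to negated conjunction), which is intuitionistically derivable.
If not B holds at a world then no accessible world forces B, hence none forces B and A; likewise for not A.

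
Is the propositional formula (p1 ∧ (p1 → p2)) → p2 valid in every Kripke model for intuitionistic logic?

This is modus ponens in implicational form, which is intuitionistically derivable.
If a world forces p1 and p1 → p2, then applying the implication at that world (which is accessible from itself) gives p2.

Yes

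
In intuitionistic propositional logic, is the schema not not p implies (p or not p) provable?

No

This is a variant of double-negation elimination (deriving excluded middle from double negation), which is not intuitionistically valid.
A Kripke countermodel: worlds u, v; order generated by u <= v; atoms true at each world — u:{}; v:{p}.
u does not force not not p implies (p or not p): already at u itself, u forces not not p but u does not force p or not p.
u does not force p or not p: neither disjunct is forced at u.
u lacks atom p, so u does not force p.
So the root u does not force the formula.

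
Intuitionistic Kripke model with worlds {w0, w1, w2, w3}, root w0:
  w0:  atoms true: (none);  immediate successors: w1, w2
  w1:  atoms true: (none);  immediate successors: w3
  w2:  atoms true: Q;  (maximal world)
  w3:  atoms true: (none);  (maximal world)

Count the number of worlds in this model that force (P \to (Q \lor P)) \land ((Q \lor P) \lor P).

w0: does not force it — w0 \nVdash (P \to (Q \lor P)) \land ((Q \lor P) \lor P) since w0 fails (Q \lor P) \lor P.
w1: does not force it — w1 \nVdash (P \to (Q \lor P)) \land ((Q \lor P) \lor P) since w1 fails (Q \lor P) \lor P.
w2: forces it.
w3: does not force it.
Worlds forcing the formula: {w2}.

1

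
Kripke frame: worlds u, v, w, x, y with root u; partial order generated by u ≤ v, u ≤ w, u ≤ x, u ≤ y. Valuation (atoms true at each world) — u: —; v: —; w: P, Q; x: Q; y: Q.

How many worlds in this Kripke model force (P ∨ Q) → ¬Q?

1

u: does not force it — u ⊮ (P ∨ Q) → ¬Q: at the accessible world w, w ⊩ P ∨ Q but w ⊮ ¬Q.
v: forces it.
w: does not force it — w ⊮ (P ∨ Q) → ¬Q: already at w itself, w ⊩ P ∨ Q but w ⊮ ¬Q.
x: does not force it.
y: does not force it.
Worlds forcing the formula: {v}.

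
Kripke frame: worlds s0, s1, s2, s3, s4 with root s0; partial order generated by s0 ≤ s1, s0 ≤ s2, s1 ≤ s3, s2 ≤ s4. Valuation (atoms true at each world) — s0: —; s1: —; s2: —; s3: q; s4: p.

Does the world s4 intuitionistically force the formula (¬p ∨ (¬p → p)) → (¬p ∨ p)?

s4 ⊩ (¬p ∨ (¬p → p)) → (¬p ∨ p): every world accessible from s4 that forces ¬p ∨ (¬p → p) (namely s4) also forces ¬p ∨ p.

Yes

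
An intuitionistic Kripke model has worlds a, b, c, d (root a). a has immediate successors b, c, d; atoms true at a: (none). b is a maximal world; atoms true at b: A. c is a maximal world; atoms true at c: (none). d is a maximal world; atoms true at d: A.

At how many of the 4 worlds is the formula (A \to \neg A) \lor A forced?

3

a: does not force it — a \nVdash (A \to \neg A) \lor A: neither disjunct is forced at a.
b: forces it.
c: forces it.
d: forces it.
Worlds forcing the formula: {b, c, d}.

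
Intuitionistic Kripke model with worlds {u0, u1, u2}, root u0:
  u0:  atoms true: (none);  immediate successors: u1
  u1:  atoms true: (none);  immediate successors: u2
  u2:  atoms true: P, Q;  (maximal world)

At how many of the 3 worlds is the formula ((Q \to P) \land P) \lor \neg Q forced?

u0: does not force it — u0 \nVdash ((Q \to P) \land P) \lor \neg Q: neither disjunct is forced at u0.
u1: does not force it.
u2: forces it.
Worlds forcing the formula: {u2}.

1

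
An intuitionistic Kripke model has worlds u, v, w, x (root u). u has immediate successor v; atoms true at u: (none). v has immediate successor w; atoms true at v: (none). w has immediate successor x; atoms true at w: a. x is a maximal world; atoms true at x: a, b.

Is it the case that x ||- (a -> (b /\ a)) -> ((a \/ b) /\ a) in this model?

Yes

x ||- (a -> (b /\ a)) -> ((a \/ b) /\ a): every world accessible from x that forces a -> (b /\ a) (namely x) also forces (a \/ b) /\ a.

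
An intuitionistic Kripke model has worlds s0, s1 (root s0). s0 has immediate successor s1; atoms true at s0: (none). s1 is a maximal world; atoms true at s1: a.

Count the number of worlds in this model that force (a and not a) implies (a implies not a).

s0: forces it.
s1: forces it.
Worlds forcing the formula: {s0, s1}.

2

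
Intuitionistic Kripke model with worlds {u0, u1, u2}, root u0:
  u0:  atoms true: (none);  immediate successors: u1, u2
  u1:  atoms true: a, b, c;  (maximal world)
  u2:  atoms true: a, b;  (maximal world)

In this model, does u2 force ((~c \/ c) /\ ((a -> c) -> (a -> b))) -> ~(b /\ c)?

Yes

u2 ||- ((~c \/ c) /\ ((a -> c) -> (a -> b))) -> ~(b /\ c): every world accessible from u2 that forces (~c \/ c) /\ ((a -> c) -> (a -> b)) (namely u2) also forces ~(b /\ c).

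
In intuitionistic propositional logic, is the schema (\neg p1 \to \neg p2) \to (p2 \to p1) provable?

No

This is the converse of contraposition, which is not intuitionistically valid.
A Kripke countermodel: worlds u0, u1; order generated by u0 \le u1; atoms true at each world — u0:{p2}; u1:{p1,p2}.
u0 \nVdash (\neg p1 \to \neg p2) \to (p2 \to p1): already at u0 itself, u0 \Vdash \neg p1 \to \neg p2 but u0 \nVdash p2 \to p1.
u0 \nVdash p2 \to p1: already at u0 itself, u0 \Vdash p2 but u0 \nVdash p1.
u0 lacks atom p1, so u0 \nVdash p1.
So the root u0 does not force the formula.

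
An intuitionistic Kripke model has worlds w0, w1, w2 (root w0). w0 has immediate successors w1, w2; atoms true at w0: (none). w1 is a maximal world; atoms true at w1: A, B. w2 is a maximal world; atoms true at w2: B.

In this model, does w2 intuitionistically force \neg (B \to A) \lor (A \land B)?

w2 \Vdash \neg (B \to A) \lor (A \land B) via the disjunct \neg (B \to A).

Yes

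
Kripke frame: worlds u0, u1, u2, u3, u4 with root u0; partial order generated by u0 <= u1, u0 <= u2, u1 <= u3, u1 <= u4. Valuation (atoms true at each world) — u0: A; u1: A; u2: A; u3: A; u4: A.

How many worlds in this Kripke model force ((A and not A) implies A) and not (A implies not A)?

u0: forces it.
u1: forces it.
u2: forces it.
u3: forces it.
u4: forces it.
Worlds forcing the formula: {u0, u1, u2, u3, u4}.

5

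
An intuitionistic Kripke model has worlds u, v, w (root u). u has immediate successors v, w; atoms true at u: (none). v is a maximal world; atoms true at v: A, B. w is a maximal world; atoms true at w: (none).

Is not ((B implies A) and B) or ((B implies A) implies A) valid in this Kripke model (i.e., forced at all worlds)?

No

Not every world: u does not force not ((B implies A) and B) or ((B implies A) implies A).
u does not force not ((B implies A) and B) or ((B implies A) implies A): neither disjunct is forced at u.
u does not force not ((B implies A) and B) since v is accessible from u and v forces (B implies A) and B.
v forces (B implies A) and B since v forces both conjuncts.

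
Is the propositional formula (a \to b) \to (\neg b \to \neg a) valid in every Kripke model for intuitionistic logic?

This is the forward direction of contraposition, which is intuitionistically derivable.
Assume a \to b and \neg b. If a held then b would follow, contradicting \neg b; so \neg a.

Yes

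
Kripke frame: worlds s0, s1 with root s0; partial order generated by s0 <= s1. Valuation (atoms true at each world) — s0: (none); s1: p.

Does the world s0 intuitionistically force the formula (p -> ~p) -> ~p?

Yes

s0 ||- (p -> ~p) -> ~p vacuously: no world accessible from s0 forces the antecedent p -> ~p.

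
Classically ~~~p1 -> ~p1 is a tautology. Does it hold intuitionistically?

This is triple-negation reduction, which is intuitionistically derivable.
Assume ~~~p1 and suppose p1. Then ~~p1 (double-negation introduction), contradicting ~~~p1. So ~p1.

Yes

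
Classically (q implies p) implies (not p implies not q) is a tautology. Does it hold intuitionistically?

Yes

This is the forward direction of contraposition, which is intuitionistically derivable.
Assume q implies p and not p. If q held then p would follow, contradicting not p; so not q.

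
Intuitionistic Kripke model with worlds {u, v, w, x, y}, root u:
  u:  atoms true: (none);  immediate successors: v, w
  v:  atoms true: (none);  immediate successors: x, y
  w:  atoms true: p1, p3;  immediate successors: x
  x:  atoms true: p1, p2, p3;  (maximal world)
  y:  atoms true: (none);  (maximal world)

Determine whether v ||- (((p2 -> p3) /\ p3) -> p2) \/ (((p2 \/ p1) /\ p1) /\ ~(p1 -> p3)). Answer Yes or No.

Yes

v ||- (((p2 -> p3) /\ p3) -> p2) \/ (((p2 \/ p1) /\ p1) /\ ~(p1 -> p3)) via the disjunct ((p2 -> p3) /\ p3) -> p2.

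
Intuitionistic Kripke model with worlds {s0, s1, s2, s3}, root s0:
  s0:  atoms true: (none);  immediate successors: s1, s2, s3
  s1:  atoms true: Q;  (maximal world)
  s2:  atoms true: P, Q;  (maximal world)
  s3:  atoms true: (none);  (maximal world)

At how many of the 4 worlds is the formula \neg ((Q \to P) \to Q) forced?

s0: does not force it — s0 \nVdash \neg ((Q \to P) \to Q) since s1 is accessible from s0 and s1 \Vdash (Q \to P) \to Q.
s1: does not force it.
s2: does not force it.
s3: forces it.
Worlds forcing the formula: {s3}.

1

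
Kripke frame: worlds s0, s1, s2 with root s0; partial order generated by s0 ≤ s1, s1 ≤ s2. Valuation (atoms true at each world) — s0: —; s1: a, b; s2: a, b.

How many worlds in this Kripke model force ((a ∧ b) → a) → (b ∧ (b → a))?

s0: does not force it — s0 ⊮ ((a ∧ b) → a) → (b ∧ (b → a)): already at s0 itself, s0 ⊩ (a ∧ b) → a but s0 ⊮ b ∧ (b → a).
s1: forces it.
s2: forces it.
Worlds forcing the formula: {s1, s2}.

2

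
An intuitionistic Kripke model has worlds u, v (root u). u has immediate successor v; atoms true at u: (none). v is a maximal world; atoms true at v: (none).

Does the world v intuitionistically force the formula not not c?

v does not force not not c since v is accessible from v and v forces not c.
v forces not c: no world accessible from v forces c.

No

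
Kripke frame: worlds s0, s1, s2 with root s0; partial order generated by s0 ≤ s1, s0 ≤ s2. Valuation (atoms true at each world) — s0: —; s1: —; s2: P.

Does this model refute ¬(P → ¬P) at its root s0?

s0 ⊮ ¬(P → ¬P) since s1 is accessible from s0 and s1 ⊩ P → ¬P.
s1 ⊩ P → ¬P vacuously: no world accessible from s1 forces the antecedent P.
So the root s0 does not force ¬(P → ¬P); the model is a countermodel.

Yes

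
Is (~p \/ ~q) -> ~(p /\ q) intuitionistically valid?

Yes

This is a constructively valid De Morgan direction (disjunction of negations to negated conjunction), which is intuitionistically derivable.
If ~p holds at a world then no accessible world forces p, hence none forces p /\ q; likewise for ~q.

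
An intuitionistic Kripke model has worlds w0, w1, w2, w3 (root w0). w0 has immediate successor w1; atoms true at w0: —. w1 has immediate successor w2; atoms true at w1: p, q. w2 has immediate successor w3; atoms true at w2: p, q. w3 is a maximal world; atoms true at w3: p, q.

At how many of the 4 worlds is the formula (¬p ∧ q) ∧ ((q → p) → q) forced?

0

w0: does not force it — w0 ⊮ (¬p ∧ q) ∧ ((q → p) → q) since w0 fails ¬p ∧ q.
w1: does not force it.
w2: does not force it.
w3: does not force it.
Worlds forcing the formula: { }.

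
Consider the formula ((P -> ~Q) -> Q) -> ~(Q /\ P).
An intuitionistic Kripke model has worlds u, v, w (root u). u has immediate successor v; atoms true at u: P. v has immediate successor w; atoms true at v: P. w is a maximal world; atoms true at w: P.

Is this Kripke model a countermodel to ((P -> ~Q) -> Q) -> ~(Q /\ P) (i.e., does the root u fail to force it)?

u ||- ((P -> ~Q) -> Q) -> ~(Q /\ P) vacuously: no world accessible from u forces the antecedent (P -> ~Q) -> Q.
So the root u forces ((P -> ~Q) -> Q) -> ~(Q /\ P); the model is not a countermodel.

No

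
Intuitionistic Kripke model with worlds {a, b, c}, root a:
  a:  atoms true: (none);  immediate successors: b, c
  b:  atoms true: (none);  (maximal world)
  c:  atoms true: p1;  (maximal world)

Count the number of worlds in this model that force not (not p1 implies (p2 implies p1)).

a: does not force it — a does not force not (not p1 implies (p2 implies p1)) since a is accessible from a and a forces not p1 implies (p2 implies p1).
b: does not force it — b does not force not (not p1 implies (p2 implies p1)) since b is accessible from b and b forces not p1 implies (p2 implies p1).
c: does not force it.
Worlds forcing the formula: { }.

0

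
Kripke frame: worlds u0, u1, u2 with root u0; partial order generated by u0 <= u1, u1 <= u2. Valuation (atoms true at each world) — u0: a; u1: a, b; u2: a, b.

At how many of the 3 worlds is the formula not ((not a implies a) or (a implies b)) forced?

u0: does not force it — u0 does not force not ((not a implies a) or (a implies b)) since u0 is accessible from u0 and u0 forces (not a implies a) or (a implies b).
u1: does not force it.
u2: does not force it.
Worlds forcing the formula: { }.

0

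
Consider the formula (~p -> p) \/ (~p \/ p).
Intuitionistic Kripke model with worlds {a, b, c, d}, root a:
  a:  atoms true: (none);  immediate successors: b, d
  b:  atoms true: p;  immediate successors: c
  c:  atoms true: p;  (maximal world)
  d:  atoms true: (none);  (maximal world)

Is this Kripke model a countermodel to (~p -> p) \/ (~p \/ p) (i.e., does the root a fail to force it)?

a ||-/- (~p -> p) \/ (~p \/ p): neither disjunct is forced at a.
a ||-/- ~p -> p: at the accessible world d, d ||- ~p but d ||-/- p.
d lacks atom p, so d ||-/- p.
So the root a does not force (~p -> p) \/ (~p \/ p); the model is a countermodel.

Yes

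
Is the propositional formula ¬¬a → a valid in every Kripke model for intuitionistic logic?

No

This is double-negation elimination, which is not intuitionistically valid.
A Kripke countermodel: worlds s0, s1; order generated by s0 ≤ s1; atoms true at each world — s0:{}; s1:{a}.
s0 ⊮ ¬¬a → a: already at s0 itself, s0 ⊩ ¬¬a but s0 ⊮ a.
s0 lacks atom a, so s0 ⊮ a.
So the root s0 does not force the formula.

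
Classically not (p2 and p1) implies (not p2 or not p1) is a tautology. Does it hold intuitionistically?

This is the constructively invalid direction of De Morgan's law for conjunction, which is not intuitionistically valid.
A Kripke countermodel: worlds 0, 1, 2; order generated by 0 <= 1, 0 <= 2; atoms true at each world — 0:{}; 1:{p2}; 2:{p1}.
0 does not force not (p2 and p1) implies (not p2 or not p1): already at 0 itself, 0 forces not (p2 and p1) but 0 does not force not p2 or not p1.
0 does not force not p2 or not p1: neither disjunct is forced at 0.
0 does not force not p2 since 1 is accessible from 0 and 1 forces p2.
So the root 0 does not force the formula.

No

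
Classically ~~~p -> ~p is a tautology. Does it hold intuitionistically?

This is triple-negation reduction, which is intuitionistically derivable.
Assume ~~~p and suppose p. Then ~~p (double-negation introduction), contradicting ~~~p. So ~p.

Yes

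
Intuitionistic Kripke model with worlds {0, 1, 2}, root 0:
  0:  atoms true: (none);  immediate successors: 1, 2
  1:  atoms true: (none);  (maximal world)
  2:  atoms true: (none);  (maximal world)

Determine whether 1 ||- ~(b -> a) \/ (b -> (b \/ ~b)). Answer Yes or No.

Yes

1 ||- ~(b -> a) \/ (b -> (b \/ ~b)) via the disjunct b -> (b \/ ~b).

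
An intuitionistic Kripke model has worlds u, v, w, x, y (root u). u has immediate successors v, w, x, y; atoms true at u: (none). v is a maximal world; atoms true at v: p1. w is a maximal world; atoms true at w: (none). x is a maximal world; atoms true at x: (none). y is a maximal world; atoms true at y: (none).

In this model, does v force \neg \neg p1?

Yes

v \Vdash \neg \neg p1: no world accessible from v forces \neg p1.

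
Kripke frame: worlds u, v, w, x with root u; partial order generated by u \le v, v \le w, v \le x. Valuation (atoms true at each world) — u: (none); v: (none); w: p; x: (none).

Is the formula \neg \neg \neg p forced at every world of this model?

Not every world: u \nVdash \neg \neg \neg p.
u \nVdash \neg \neg \neg p since w is accessible from u and w \Vdash \neg \neg p.
w \Vdash \neg \neg p: no world accessible from w forces \neg p.

No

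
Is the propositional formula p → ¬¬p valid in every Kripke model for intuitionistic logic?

This is double-negation introduction, which is intuitionistically derivable.
If a world forces p then every accessible world forces p (persistence), so none forces ¬p; hence ¬¬p.

Yes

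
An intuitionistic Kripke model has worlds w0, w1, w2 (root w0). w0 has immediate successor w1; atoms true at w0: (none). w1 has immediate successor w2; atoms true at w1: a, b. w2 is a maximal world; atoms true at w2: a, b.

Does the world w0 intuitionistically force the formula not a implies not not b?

Yes

w0 forces not a implies not not b vacuously: no world accessible from w0 forces the antecedent not a.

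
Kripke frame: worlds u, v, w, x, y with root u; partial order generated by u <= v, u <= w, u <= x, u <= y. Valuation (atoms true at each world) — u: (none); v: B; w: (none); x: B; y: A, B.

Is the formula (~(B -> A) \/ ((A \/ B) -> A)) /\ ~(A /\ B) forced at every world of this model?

Not every world: u ||-/- (~(B -> A) \/ ((A \/ B) -> A)) /\ ~(A /\ B).
u ||-/- (~(B -> A) \/ ((A \/ B) -> A)) /\ ~(A /\ B) since u fails ~(B -> A) \/ ((A \/ B) -> A).

No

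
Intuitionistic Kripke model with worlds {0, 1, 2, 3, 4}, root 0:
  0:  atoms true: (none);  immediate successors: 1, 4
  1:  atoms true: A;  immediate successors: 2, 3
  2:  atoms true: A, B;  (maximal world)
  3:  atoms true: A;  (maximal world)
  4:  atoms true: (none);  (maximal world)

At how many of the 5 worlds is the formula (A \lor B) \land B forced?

0: does not force it — 0 \nVdash (A \lor B) \land B since 0 fails A \lor B.
1: does not force it.
2: forces it.
3: does not force it.
4: does not force it.
Worlds forcing the formula: {2}.

1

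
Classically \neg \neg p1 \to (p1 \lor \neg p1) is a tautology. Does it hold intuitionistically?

No

This is a variant of double-negation elimination (deriving excluded middle from double negation), which is not intuitionistically valid.
A Kripke countermodel: worlds 0, 1; order generated by 0 \le 1; atoms true at each world — 0:{}; 1:{p1}.
0 \nVdash \neg \neg p1 \to (p1 \lor \neg p1): already at 0 itself, 0 \Vdash \neg \neg p1 but 0 \nVdash p1 \lor \neg p1.
0 \nVdash p1 \lor \neg p1: neither disjunct is forced at 0.
0 lacks atom p1, so 0 \nVdash p1.
So the root 0 does not force the formula.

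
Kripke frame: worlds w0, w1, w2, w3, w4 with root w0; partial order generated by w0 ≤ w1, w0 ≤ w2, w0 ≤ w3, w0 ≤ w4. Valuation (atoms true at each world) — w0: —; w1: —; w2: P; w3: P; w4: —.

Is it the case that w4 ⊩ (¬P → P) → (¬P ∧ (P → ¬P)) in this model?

w4 ⊩ (¬P → P) → (¬P ∧ (P → ¬P)) vacuously: no world accessible from w4 forces the antecedent ¬P → P.

Yes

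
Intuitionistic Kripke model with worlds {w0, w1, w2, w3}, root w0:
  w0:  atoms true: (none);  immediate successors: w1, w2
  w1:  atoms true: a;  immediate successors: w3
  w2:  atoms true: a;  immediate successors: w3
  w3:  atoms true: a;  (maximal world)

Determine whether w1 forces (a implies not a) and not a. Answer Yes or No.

No

w1 does not force (a implies not a) and not a since w1 fails a implies not a.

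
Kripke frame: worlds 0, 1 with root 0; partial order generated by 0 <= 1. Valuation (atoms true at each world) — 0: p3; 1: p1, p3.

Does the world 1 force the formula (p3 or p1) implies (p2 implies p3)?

1 forces (p3 or p1) implies (p2 implies p3): every world accessible from 1 that forces p3 or p1 (namely 1) also forces p2 implies p3.

Yes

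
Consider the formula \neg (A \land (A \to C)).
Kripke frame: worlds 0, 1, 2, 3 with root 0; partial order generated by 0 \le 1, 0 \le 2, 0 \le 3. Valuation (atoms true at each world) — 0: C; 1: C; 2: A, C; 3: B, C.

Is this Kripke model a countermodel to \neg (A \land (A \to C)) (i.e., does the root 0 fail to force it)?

Yes

0 \nVdash \neg (A \land (A \to C)) since 2 is accessible from 0 and 2 \Vdash A \land (A \to C).
2 \Vdash A \land (A \to C) since 2 forces both conjuncts.
So the root 0 does not force \neg (A \land (A \to C)); the model is a countermodel.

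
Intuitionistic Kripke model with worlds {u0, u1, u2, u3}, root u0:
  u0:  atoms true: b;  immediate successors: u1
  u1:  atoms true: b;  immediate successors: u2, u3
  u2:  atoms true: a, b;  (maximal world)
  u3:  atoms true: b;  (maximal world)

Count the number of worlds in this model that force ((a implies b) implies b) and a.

u0: does not force it — u0 does not force ((a implies b) implies b) and a since u0 fails a.
u1: does not force it — u1 does not force ((a implies b) implies b) and a since u1 fails a.
u2: forces it.
u3: does not force it.
Worlds forcing the formula: {u2}.

1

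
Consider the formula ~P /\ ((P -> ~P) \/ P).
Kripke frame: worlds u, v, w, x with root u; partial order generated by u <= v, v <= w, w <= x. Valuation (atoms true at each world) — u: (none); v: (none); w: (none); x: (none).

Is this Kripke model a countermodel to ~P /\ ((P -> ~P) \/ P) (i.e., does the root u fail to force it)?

u ||- ~P /\ ((P -> ~P) \/ P) since u forces both conjuncts.
So the root u forces ~P /\ ((P -> ~P) \/ P); the model is not a countermodel.

No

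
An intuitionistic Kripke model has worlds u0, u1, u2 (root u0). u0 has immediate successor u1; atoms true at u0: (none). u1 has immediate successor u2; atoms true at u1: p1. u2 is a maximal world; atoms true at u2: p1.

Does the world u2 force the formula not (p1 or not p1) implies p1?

u2 forces not (p1 or not p1) implies p1 vacuously: no world accessible from u2 forces the antecedent not (p1 or not p1).

Yes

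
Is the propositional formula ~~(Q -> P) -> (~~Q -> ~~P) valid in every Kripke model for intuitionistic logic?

Yes

This is the distribution of double negation over implication, which is intuitionistically derivable.
Assume ~~(Q -> P) and ~~Q; suppose ~P. Then Q -> P would give ~Q (by contraposition), contradicting ~~Q; so ~(Q -> P), contradicting ~~(Q -> P). Hence ~~P.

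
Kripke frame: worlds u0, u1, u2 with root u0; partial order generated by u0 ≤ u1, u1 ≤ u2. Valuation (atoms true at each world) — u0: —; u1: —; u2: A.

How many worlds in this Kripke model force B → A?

u0: forces it.
u1: forces it.
u2: forces it.
Worlds forcing the formula: {u0, u1, u2}.

3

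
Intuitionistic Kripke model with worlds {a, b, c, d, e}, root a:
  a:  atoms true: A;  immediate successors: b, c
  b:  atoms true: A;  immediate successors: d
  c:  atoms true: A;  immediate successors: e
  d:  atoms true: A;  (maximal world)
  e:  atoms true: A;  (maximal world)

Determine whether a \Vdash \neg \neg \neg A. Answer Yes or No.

No

a \nVdash \neg \neg \neg A since a is accessible from a and a \Vdash \neg \neg A.
a \Vdash \neg \neg A: no world accessible from a forces \neg A.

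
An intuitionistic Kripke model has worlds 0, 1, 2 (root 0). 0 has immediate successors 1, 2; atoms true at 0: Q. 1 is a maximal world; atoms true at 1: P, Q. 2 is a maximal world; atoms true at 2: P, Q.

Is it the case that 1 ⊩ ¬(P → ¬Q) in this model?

Yes

1 ⊩ ¬(P → ¬Q): no world accessible from 1 forces P → ¬Q.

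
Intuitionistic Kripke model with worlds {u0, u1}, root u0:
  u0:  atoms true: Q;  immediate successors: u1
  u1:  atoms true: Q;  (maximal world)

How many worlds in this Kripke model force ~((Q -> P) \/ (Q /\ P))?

u0: forces it.
u1: forces it.
Worlds forcing the formula: {u0, u1}.

2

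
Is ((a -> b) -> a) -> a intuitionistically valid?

No

This is Peirce's law, which is not intuitionistically valid.
A Kripke countermodel: worlds u0, u1; order generated by u0 <= u1; atoms true at each world — u0:{}; u1:{a}.
u0 ||-/- ((a -> b) -> a) -> a: already at u0 itself, u0 ||- (a -> b) -> a but u0 ||-/- a.
u0 lacks atom a, so u0 ||-/- a.
So the root u0 does not force the formula.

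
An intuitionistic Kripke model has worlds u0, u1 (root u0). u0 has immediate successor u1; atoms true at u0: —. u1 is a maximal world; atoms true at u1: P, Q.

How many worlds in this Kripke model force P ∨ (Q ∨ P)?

u0: does not force it — u0 ⊮ P ∨ (Q ∨ P): neither disjunct is forced at u0.
u1: forces it.
Worlds forcing the formula: {u1}.

1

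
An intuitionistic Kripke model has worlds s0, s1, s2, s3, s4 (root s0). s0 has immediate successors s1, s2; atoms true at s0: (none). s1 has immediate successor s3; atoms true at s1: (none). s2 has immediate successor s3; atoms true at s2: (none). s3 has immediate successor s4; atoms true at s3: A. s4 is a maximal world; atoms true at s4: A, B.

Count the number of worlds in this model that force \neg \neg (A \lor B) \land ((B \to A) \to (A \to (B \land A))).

s0: does not force it — s0 \nVdash \neg \neg (A \lor B) \land ((B \to A) \to (A \to (B \land A))) since s0 fails (B \to A) \to (A \to (B \land A)).
s1: does not force it.
s2: does not force it.
s3: does not force it.
s4: forces it.
Worlds forcing the formula: {s4}.

1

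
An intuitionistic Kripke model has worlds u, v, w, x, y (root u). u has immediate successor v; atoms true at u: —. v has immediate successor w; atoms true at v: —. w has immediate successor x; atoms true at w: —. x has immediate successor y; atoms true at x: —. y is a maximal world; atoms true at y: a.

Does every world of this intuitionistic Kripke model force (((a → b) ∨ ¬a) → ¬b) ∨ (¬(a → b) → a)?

Yes

u ⊩ (((a → b) ∨ ¬a) → ¬b) ∨ (¬(a → b) → a) via the disjunct ((a → b) ∨ ¬a) → ¬b.
Since the root u forces (((a → b) ∨ ¬a) → ¬b) ∨ (¬(a → b) → a) and forcing is persistent (monotone upward), every world forces it.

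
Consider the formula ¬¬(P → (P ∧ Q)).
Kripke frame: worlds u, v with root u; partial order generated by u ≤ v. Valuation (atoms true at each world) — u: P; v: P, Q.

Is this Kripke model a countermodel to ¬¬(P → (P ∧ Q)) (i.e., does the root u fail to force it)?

u ⊩ ¬¬(P → (P ∧ Q)): no world accessible from u forces ¬(P → (P ∧ Q)).
So the root u forces ¬¬(P → (P ∧ Q)); the model is not a countermodel.

No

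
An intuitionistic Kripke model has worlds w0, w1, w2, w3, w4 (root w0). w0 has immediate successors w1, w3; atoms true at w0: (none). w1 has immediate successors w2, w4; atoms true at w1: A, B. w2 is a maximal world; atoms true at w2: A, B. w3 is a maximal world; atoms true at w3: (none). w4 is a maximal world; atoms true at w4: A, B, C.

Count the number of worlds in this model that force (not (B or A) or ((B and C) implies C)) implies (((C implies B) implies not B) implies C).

w0: does not force it — w0 does not force (not (B or A) or ((B and C) implies C)) implies (((C implies B) implies not B) implies C): already at w0 itself, w0 forces not (B or A) or ((B and C) implies C) but w0 does not force ((C implies B) implies not B) implies C.
w1: forces it.
w2: forces it.
w3: does not force it — w3 does not force (not (B or A) or ((B and C) implies C)) implies (((C implies B) implies not B) implies C): already at w3 itself, w3 forces not (B or A) or ((B and C) implies C) but w3 does not force ((C implies B) implies not B) implies C.
w4: forces it.
Worlds forcing the formula: {w1, w2, w4}.

3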